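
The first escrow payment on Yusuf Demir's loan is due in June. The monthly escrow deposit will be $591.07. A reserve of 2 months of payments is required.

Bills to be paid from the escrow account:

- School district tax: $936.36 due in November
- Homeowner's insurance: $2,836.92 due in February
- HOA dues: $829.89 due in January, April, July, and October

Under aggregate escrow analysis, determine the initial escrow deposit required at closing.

$2,125.46

Cushion = 2 × $591.07 = $1,182.14
Trial balance (start $0, +$591.07 each month, − disbursements):
  Jun: +$591.07 → $591.07
  Jul: +$591.07 − $829.89 → $352.25
  Aug: +$591.07 → $943.32
  Sep: +$591.07 → $1,534.39
  Oct: +$591.07 − $829.89 → $1,295.57
  Nov: +$591.07 − $936.36 → $950.28
  Dec: +$591.07 → $1,541.35
  Jan: +$591.07 − $829.89 → $1,302.53
  Feb: +$591.07 − $2,836.92 → -$943.32
  Mar: +$591.07 → -$352.25
  Apr: +$591.07 − $829.89 → -$591.07
  May: +$591.07 → $0.00
Lowest trial balance = -$943.32 (Feb)
Initial deposit = cushion − low point = $1,182.14 − (-$943.32) = $2,125.46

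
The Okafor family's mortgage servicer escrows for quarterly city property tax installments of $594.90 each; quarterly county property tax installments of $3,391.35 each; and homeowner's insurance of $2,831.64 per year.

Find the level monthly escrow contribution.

City property tax — $594.90 × 4 = $2,379.60 annually
County property tax — $3,391.35 × 4 = $13,565.40 annually
Homeowner's insurance — $2,831.64 annually
Combined annual = $2,379.60 + $13,565.40 + $2,831.64 = $18,776.64
Per month = $18,776.64 / 12 = $1,564.72

$1,564.72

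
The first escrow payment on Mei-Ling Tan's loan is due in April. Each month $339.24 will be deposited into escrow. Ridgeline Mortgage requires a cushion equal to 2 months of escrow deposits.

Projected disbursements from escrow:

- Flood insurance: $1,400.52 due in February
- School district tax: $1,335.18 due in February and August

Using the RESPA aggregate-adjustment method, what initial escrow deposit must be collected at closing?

Cushion = 2 × $339.24 = $678.48
Trial balance (start $0, +$339.24 each month, − disbursements):
  Apr: +$339.24 → $339.24
  May: +$339.24 → $678.48
  Jun: +$339.24 → $1,017.72
  Jul: +$339.24 → $1,356.96
  Aug: +$339.24 − $1,335.18 → $361.02
  Sep: +$339.24 → $700.26
  Oct: +$339.24 → $1,039.50
  Nov: +$339.24 → $1,378.74
  Dec: +$339.24 → $1,717.98
  Jan: +$339.24 → $2,057.22
  Feb: +$339.24 − $2,735.70 → -$339.24
  Mar: +$339.24 → $0.00
Lowest trial balance = -$339.24 (Feb)
Initial deposit = cushion − low point = $678.48 − (-$339.24) = $1,017.72

$1,017.72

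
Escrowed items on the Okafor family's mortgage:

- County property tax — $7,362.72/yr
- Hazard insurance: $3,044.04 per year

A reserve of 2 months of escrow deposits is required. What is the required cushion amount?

County property tax: $7,362.72
Hazard insurance: $3,044.04
Total per year = $10,406.76
Per month = $10,406.76 / 12 = $867.23
Reserve = 2 × $867.23 = $1,734.46

$1,734.46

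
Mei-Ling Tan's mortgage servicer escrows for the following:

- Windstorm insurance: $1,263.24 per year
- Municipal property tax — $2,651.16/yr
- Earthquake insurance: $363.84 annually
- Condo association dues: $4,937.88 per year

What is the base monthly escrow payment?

Windstorm insurance: $1,263.24 annually
Municipal property tax: $2,651.16 annually
Earthquake insurance: $363.84 annually
Condo association dues: $4,937.88 annually
Total per year = $1,263.24 + $2,651.16 + $363.84 + $4,937.88 = $9,216.12
Monthly escrow = $9,216.12 / 12 = $768.01

$768.01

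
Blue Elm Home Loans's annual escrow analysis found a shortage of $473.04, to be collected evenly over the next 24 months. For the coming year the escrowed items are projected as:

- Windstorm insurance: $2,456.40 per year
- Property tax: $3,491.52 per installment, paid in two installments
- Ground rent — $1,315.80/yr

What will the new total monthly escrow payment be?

$915.98

Windstorm insurance — $2,456.40/yr
Property tax — $3,491.52 × 2 = $6,983.04/yr
Ground rent — $1,315.80/yr
Total annual escrow = $10,755.24
Per month = $10,755.24 ÷ 12 = $896.27
Monthly shortage recovery: $473.04 / 24 = $19.71
New monthly escrow = $896.27 + $19.71 = $915.98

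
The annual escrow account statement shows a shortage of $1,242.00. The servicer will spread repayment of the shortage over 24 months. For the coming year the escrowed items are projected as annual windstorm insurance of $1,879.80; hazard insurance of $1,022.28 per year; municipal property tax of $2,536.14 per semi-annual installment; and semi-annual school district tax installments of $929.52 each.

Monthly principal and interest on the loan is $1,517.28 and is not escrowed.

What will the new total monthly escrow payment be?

$871.20

Windstorm insurance — $1,879.80 per year
Hazard insurance — $1,022.28 per year
Municipal property tax — $2,536.14 × 2 = $5,072.28 per year
School district tax — $929.52 × 2 = $1,859.04 per year
Total per year = $9,833.40
Base monthly escrow = $9,833.40 / 12 = $819.45
Shortage spread = $1,242.00 / 24 = $51.75/mo
Adjusted monthly = $819.45 + $51.75 = $871.20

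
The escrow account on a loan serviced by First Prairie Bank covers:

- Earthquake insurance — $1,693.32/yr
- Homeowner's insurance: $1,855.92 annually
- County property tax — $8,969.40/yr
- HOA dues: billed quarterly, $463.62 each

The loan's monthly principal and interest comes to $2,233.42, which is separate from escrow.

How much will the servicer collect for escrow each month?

$1,197.76

Earthquake insurance = $1,693.32/yr
Homeowner's insurance = $1,855.92/yr
County property tax = $8,969.40/yr
HOA dues = $463.62 × 4 = $1,854.48/yr
Yearly total = $1,693.32 + $1,855.92 + $8,969.40 + $1,854.48 = $14,373.12
Monthly = $14,373.12 ÷ 12 = $1,197.76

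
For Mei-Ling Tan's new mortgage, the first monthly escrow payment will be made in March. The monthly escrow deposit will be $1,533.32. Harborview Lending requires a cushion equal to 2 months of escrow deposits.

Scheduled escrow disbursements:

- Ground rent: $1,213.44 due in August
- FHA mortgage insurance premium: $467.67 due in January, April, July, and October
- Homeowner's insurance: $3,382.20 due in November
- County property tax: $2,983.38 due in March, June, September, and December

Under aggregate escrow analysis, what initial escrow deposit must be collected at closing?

$5,665.61

Cushion = 2 × $1,533.32 = $3,066.64
Trial balance (start $0, +$1,533.32 each month, − disbursements):
  Mar: +$1,533.32 − $2,983.38 → -$1,450.06
  Apr: +$1,533.32 − $467.67 → -$384.41
  May: +$1,533.32 → $1,148.91
  Jun: +$1,533.32 − $2,983.38 → -$301.15
  Jul: +$1,533.32 − $467.67 → $764.50
  Aug: +$1,533.32 − $1,213.44 → $1,084.38
  Sep: +$1,533.32 − $2,983.38 → -$365.68
  Oct: +$1,533.32 − $467.67 → $699.97
  Nov: +$1,533.32 − $3,382.20 → -$1,148.91
  Dec: +$1,533.32 − $2,983.38 → -$2,598.97
  Jan: +$1,533.32 − $467.67 → -$1,533.32
  Feb: +$1,533.32 → $0.00
Lowest trial balance = -$2,598.97 (Dec)
Initial deposit = cushion − low point = $3,066.64 − (-$2,598.97) = $5,665.61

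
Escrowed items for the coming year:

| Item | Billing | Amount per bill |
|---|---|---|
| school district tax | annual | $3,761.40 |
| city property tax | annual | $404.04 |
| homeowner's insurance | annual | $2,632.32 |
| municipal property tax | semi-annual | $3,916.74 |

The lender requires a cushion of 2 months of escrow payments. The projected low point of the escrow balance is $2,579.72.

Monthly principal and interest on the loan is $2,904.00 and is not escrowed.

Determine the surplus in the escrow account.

School district tax: $3,761.40 annually
City property tax: $404.04 annually
Homeowner's insurance: $2,632.32 annually
Municipal property tax: $3,916.74 × 2 = $7,833.48 annually
Total per year = $3,761.40 + $404.04 + $2,632.32 + $7,833.48 = $14,631.24
Monthly escrow = $14,631.24 ÷ 12 = $1,219.27
Required reserve = 2 × $1,219.27 = $2,438.54
Excess over cushion: $2,579.72 − $2,438.54 = $141.18

$141.18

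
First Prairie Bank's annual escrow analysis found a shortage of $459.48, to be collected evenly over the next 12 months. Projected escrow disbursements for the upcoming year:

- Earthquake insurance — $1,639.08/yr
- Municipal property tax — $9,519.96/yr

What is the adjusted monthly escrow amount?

$968.21

Earthquake insurance — $1,639.08
Municipal property tax — $9,519.96
Total per year = $1,639.08 + $9,519.96 = $11,159.04
Base monthly escrow = $11,159.04 ÷ 12 = $929.92
Monthly shortage recovery: $459.48 / 12 = $38.29
Adjusted monthly = $929.92 + $38.29 = $968.21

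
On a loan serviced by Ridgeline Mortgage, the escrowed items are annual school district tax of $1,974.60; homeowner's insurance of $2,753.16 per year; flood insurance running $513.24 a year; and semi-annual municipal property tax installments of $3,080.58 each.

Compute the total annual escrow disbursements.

$11,402.16

School district tax: $1,974.60/yr
Homeowner's insurance: $2,753.16/yr
Flood insurance: $513.24/yr
Municipal property tax: $3,080.58 × 2 = $6,161.16/yr
Combined annual = $1,974.60 + $2,753.16 + $513.24 + $6,161.16 = $11,402.16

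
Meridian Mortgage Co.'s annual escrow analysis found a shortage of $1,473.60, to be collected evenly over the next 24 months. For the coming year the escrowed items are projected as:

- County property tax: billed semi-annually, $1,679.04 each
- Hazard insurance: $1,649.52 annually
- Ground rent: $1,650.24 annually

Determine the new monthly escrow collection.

$616.22

County property tax — $1,679.04 × 2 = $3,358.08 per year
Hazard insurance — $1,649.52 per year
Ground rent — $1,650.24 per year
Annual escrow total = $3,358.08 + $1,649.52 + $1,650.24 = $6,657.84
Monthly escrow = $6,657.84 ÷ 12 = $554.82
Shortage spread = $1,473.60 ÷ 24 = $61.40/mo
Adjusted monthly = $554.82 + $61.40 = $616.22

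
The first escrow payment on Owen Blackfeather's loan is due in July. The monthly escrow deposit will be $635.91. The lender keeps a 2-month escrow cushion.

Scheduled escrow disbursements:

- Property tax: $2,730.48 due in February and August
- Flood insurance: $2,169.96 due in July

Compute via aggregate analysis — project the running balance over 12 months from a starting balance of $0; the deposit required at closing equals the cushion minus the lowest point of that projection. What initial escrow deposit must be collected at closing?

Cushion = 2 × $635.91 = $1,271.82
Trial balance (start $0, +$635.91 each month, − disbursements):
  Jul: +$635.91 − $2,169.96 → -$1,534.05
  Aug: +$635.91 − $2,730.48 → -$3,628.62
  Sep: +$635.91 → -$2,992.71
  Oct: +$635.91 → -$2,356.80
  Nov: +$635.91 → -$1,720.89
  Dec: +$635.91 → -$1,084.98
  Jan: +$635.91 → -$449.07
  Feb: +$635.91 − $2,730.48 → -$2,543.64
  Mar: +$635.91 → -$1,907.73
  Apr: +$635.91 → -$1,271.82
  May: +$635.91 → -$635.91
  Jun: +$635.91 → $0.00
Lowest trial balance = -$3,628.62 (Aug)
Initial deposit = cushion − low point = $1,271.82 − (-$3,628.62) = $4,900.44

$4,900.44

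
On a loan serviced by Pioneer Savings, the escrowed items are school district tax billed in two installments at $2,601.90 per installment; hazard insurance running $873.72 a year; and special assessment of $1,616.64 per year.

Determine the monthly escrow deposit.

$641.18

School district tax — $2,601.90 × 2 = $5,203.80 annually
Hazard insurance — $873.72 annually
Special assessment — $1,616.64 annually
Combined annual = $5,203.80 + $873.72 + $1,616.64 = $7,694.16
Per month = $7,694.16 ÷ 12 = $641.18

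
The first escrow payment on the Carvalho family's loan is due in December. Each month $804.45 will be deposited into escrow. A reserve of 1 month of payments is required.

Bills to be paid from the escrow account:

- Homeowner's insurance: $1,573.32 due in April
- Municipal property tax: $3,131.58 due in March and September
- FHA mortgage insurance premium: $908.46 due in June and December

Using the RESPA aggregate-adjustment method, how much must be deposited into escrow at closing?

Cushion = 1 × $804.45 = $804.45
Trial balance (start $0, +$804.45 each month, − disbursements):
  Dec: +$804.45 − $908.46 → -$104.01
  Jan: +$804.45 → $700.44
  Feb: +$804.45 → $1,504.89
  Mar: +$804.45 − $3,131.58 → -$822.24
  Apr: +$804.45 − $1,573.32 → -$1,591.11
  May: +$804.45 → -$786.66
  Jun: +$804.45 − $908.46 → -$890.67
  Jul: +$804.45 → -$86.22
  Aug: +$804.45 → $718.23
  Sep: +$804.45 − $3,131.58 → -$1,608.90
  Oct: +$804.45 → -$804.45
  Nov: +$804.45 → $0.00
Lowest trial balance = -$1,608.90 (Sep)
Initial deposit = cushion − low point = $804.45 − (-$1,608.90) = $2,413.35

$2,413.35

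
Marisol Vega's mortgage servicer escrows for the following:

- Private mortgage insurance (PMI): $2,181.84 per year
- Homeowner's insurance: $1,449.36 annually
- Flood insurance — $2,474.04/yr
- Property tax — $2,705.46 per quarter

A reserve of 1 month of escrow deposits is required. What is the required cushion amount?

Private mortgage insurance (PMI): $2,181.84 per year
Homeowner's insurance: $1,449.36 per year
Flood insurance: $2,474.04 per year
Property tax: $2,705.46 × 4 = $10,821.84 per year
Total annual escrow = $16,927.08
Base monthly escrow = $16,927.08 ÷ 12 = $1,410.59
Reserve = 1 × $1,410.59 = $1,410.59

$1,410.59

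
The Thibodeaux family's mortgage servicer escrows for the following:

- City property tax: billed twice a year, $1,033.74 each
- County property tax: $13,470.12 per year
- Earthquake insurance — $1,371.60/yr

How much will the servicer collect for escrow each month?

City property tax = $1,033.74 × 2 = $2,067.48
County property tax = $13,470.12
Earthquake insurance = $1,371.60
Yearly total = $16,909.20
Monthly escrow = $16,909.20 ÷ 12 = $1,409.10

$1,409.10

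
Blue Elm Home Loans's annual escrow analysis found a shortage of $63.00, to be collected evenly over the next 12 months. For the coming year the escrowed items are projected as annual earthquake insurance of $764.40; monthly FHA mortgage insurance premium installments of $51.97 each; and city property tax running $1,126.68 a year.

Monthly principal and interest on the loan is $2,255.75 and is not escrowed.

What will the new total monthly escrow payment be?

$214.81

Earthquake insurance: $764.40
FHA mortgage insurance premium: $51.97 × 12 = $623.64
City property tax: $1,126.68
Total annual escrow = $764.40 + $623.64 + $1,126.68 = $2,514.72
Monthly = $2,514.72 ÷ 12 = $209.56
Monthly shortage recovery: $63.00 / 12 = $5.25
Adjusted monthly = $209.56 + $5.25 = $214.81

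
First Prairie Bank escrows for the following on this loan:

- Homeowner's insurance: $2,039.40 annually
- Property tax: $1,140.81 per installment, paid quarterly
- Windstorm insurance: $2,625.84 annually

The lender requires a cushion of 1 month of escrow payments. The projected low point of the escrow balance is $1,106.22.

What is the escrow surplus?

Homeowner's insurance: $2,039.40
Property tax: $1,140.81 × 4 = $4,563.24
Windstorm insurance: $2,625.84
Total per year = $2,039.40 + $4,563.24 + $2,625.84 = $9,228.48
Monthly = $9,228.48 ÷ 12 = $769.04
Cushion = 1 × $769.04 = $769.04
Surplus = $1,106.22 − $769.04 = $337.18

$337.18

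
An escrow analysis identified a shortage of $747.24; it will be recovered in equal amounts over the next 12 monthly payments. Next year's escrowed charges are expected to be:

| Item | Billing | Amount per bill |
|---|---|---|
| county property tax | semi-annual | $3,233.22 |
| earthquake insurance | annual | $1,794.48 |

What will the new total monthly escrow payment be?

$750.68

County property tax: $3,233.22 × 2 = $6,466.44
Earthquake insurance: $1,794.48
Annual escrow total = $6,466.44 + $1,794.48 = $8,260.92
Per month = $8,260.92 / 12 = $688.41
Monthly shortage recovery: $747.24 ÷ 12 = $62.27
Adjusted monthly = $688.41 + $62.27 = $750.68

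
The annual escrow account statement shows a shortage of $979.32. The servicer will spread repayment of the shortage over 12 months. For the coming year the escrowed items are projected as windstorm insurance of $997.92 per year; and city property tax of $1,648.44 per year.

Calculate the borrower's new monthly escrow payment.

Windstorm insurance — $997.92
City property tax — $1,648.44
Total annual escrow = $997.92 + $1,648.44 = $2,646.36
Monthly escrow = $2,646.36 ÷ 12 = $220.53
Shortage spread = $979.32 / 12 = $81.61/mo
New monthly escrow = $220.53 + $81.61 = $302.14

$302.14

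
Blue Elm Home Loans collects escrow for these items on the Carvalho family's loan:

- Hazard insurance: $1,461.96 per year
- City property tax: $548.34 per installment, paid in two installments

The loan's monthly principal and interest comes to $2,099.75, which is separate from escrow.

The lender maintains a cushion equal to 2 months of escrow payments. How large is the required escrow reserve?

$426.44

Hazard insurance = $1,461.96
City property tax = $548.34 × 2 = $1,096.68
Total annual escrow = $1,461.96 + $1,096.68 = $2,558.64
Base monthly escrow = $2,558.64 / 12 = $213.22
Cushion = 2 × $213.22 = $426.44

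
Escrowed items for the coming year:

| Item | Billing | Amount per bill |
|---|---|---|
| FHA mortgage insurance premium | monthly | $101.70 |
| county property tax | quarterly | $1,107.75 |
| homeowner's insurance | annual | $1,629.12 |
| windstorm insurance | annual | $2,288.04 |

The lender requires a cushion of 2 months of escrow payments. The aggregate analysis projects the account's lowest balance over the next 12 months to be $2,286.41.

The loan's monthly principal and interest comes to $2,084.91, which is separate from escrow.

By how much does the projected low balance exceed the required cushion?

$691.65

FHA mortgage insurance premium — $101.70 × 12 = $1,220.40 annually
County property tax — $1,107.75 × 4 = $4,431.00 annually
Homeowner's insurance — $1,629.12 annually
Windstorm insurance — $2,288.04 annually
Total per year = $1,220.40 + $4,431.00 + $1,629.12 + $2,288.04 = $9,568.56
Monthly escrow = $9,568.56 / 12 = $797.38
Required cushion = 2 × $797.38 = $1,594.76
Excess over cushion: $2,286.41 − $1,594.76 = $691.65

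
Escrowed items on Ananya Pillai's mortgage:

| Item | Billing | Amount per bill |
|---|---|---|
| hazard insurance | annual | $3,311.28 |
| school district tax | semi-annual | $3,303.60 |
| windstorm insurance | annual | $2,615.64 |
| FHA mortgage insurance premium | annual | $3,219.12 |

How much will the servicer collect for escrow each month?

Hazard insurance — $3,311.28 per year
School district tax — $3,303.60 × 2 = $6,607.20 per year
Windstorm insurance — $2,615.64 per year
FHA mortgage insurance premium — $3,219.12 per year
Total annual escrow = $3,311.28 + $6,607.20 + $2,615.64 + $3,219.12 = $15,753.24
Base monthly escrow = $15,753.24 / 12 = $1,312.77

$1,312.77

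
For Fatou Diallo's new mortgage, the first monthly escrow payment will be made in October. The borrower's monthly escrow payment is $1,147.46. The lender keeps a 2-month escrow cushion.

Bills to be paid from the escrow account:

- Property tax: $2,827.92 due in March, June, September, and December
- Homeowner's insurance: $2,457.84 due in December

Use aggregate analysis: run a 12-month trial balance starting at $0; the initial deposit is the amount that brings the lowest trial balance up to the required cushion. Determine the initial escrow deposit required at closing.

$4,138.30

Cushion = 2 × $1,147.46 = $2,294.92
Trial balance (start $0, +$1,147.46 each month, − disbursements):
  Oct: +$1,147.46 → $1,147.46
  Nov: +$1,147.46 → $2,294.92
  Dec: +$1,147.46 − $5,285.76 → -$1,843.38
  Jan: +$1,147.46 → -$695.92
  Feb: +$1,147.46 → $451.54
  Mar: +$1,147.46 − $2,827.92 → -$1,228.92
  Apr: +$1,147.46 → -$81.46
  May: +$1,147.46 → $1,066.00
  Jun: +$1,147.46 − $2,827.92 → -$614.46
  Jul: +$1,147.46 → $533.00
  Aug: +$1,147.46 → $1,680.46
  Sep: +$1,147.46 − $2,827.92 → $0.00
Lowest trial balance = -$1,843.38 (Dec)
Initial deposit = cushion − low point = $2,294.92 − (-$1,843.38) = $4,138.30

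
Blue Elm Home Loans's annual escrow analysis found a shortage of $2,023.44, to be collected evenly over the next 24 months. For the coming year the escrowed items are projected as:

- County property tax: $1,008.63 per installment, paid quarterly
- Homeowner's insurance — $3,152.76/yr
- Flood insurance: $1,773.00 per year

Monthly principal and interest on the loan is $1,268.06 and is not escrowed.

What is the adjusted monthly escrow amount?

County property tax: $1,008.63 × 4 = $4,034.52/yr
Homeowner's insurance: $3,152.76/yr
Flood insurance: $1,773.00/yr
Annual escrow total = $4,034.52 + $3,152.76 + $1,773.00 = $8,960.28
Base monthly escrow = $8,960.28 / 12 = $746.69
Monthly shortage recovery: $2,023.44 ÷ 24 = $84.31
New monthly escrow = $746.69 + $84.31 = $831.00

$831.00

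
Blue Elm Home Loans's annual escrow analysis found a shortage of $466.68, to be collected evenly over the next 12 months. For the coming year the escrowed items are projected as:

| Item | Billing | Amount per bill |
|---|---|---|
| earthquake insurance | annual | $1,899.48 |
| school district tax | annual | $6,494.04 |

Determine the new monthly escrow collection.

$738.35

Earthquake insurance = $1,899.48 per year
School district tax = $6,494.04 per year
Combined annual = $1,899.48 + $6,494.04 = $8,393.52
Monthly = $8,393.52 ÷ 12 = $699.46
Monthly shortage recovery: $466.68 ÷ 12 = $38.89
Adjusted monthly = $699.46 + $38.89 = $738.35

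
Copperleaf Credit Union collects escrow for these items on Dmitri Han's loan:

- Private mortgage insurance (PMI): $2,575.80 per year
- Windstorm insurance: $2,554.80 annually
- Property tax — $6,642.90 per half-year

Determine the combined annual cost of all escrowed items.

Private mortgage insurance (PMI) = $2,575.80
Windstorm insurance = $2,554.80
Property tax = $6,642.90 × 2 = $13,285.80
Total annual escrow = $18,416.40

$18,416.40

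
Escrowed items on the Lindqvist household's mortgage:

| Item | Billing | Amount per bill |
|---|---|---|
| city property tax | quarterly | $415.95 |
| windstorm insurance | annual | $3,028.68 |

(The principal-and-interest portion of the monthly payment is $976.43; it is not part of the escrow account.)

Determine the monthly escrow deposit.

City property tax — $415.95 × 4 = $1,663.80/yr
Windstorm insurance — $3,028.68/yr
Total annual escrow = $4,692.48
Monthly = $4,692.48 ÷ 12 = $391.04

$391.04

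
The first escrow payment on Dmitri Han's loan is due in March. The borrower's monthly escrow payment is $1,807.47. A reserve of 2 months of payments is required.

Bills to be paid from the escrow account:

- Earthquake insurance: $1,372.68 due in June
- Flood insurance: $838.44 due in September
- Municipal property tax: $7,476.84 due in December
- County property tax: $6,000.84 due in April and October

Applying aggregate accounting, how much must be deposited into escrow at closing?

$7,229.88

Cushion = 2 × $1,807.47 = $3,614.94
Trial balance (start $0, +$1,807.47 each month, − disbursements):
  Mar: +$1,807.47 → $1,807.47
  Apr: +$1,807.47 − $6,000.84 → -$2,385.90
  May: +$1,807.47 → -$578.43
  Jun: +$1,807.47 − $1,372.68 → -$143.64
  Jul: +$1,807.47 → $1,663.83
  Aug: +$1,807.47 → $3,471.30
  Sep: +$1,807.47 − $838.44 → $4,440.33
  Oct: +$1,807.47 − $6,000.84 → $246.96
  Nov: +$1,807.47 → $2,054.43
  Dec: +$1,807.47 − $7,476.84 → -$3,614.94
  Jan: +$1,807.47 → -$1,807.47
  Feb: +$1,807.47 → $0.00
Lowest trial balance = -$3,614.94 (Dec)
Initial deposit = cushion − low point = $3,614.94 − (-$3,614.94) = $7,229.88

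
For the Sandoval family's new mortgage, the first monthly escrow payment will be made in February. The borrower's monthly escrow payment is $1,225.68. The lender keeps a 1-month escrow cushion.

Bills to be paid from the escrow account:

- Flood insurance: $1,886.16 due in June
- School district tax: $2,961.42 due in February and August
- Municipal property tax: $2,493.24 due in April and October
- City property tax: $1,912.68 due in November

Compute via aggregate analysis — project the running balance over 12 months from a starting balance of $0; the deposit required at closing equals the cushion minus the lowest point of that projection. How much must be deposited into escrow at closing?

$3,677.04

Cushion = 1 × $1,225.68 = $1,225.68
Trial balance (start $0, +$1,225.68 each month, − disbursements):
  Feb: +$1,225.68 − $2,961.42 → -$1,735.74
  Mar: +$1,225.68 → -$510.06
  Apr: +$1,225.68 − $2,493.24 → -$1,777.62
  May: +$1,225.68 → -$551.94
  Jun: +$1,225.68 − $1,886.16 → -$1,212.42
  Jul: +$1,225.68 → $13.26
  Aug: +$1,225.68 − $2,961.42 → -$1,722.48
  Sep: +$1,225.68 → -$496.80
  Oct: +$1,225.68 − $2,493.24 → -$1,764.36
  Nov: +$1,225.68 − $1,912.68 → -$2,451.36
  Dec: +$1,225.68 → -$1,225.68
  Jan: +$1,225.68 → $0.00
Lowest trial balance = -$2,451.36 (Nov)
Initial deposit = cushion − low point = $1,225.68 − (-$2,451.36) = $3,677.04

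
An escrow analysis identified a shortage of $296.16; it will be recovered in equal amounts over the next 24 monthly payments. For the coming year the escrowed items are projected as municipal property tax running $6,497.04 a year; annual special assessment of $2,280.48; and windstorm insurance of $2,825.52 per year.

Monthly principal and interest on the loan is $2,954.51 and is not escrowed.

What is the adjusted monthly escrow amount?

Municipal property tax = $6,497.04 per year
Special assessment = $2,280.48 per year
Windstorm insurance = $2,825.52 per year
Combined annual = $11,603.04
Monthly escrow = $11,603.04 / 12 = $966.92
Shortage spread = $296.16 ÷ 24 = $12.34/mo
New monthly escrow = $966.92 + $12.34 = $979.26

$979.26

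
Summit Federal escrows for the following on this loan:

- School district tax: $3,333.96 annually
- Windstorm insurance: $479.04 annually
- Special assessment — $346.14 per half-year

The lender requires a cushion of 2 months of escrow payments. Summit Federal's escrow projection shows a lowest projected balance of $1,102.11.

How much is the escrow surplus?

School district tax — $3,333.96 annually
Windstorm insurance — $479.04 annually
Special assessment — $346.14 × 2 = $692.28 annually
Total annual escrow = $4,505.28
Monthly = $4,505.28 / 12 = $375.44
Required cushion = 2 × $375.44 = $750.88
Excess over cushion: $1,102.11 − $750.88 = $351.23

$351.23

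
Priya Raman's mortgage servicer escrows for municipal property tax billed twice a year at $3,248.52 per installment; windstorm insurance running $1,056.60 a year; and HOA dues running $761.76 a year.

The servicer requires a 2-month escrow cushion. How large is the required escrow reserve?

$1,385.90

Municipal property tax = $3,248.52 × 2 = $6,497.04
Windstorm insurance = $1,056.60
HOA dues = $761.76
Total per year = $6,497.04 + $1,056.60 + $761.76 = $8,315.40
Monthly = $8,315.40 / 12 = $692.95
Cushion = 2 × $692.95 = $1,385.90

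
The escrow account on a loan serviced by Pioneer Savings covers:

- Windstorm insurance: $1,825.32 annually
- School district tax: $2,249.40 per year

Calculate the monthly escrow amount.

Windstorm insurance — $1,825.32 per year
School district tax — $2,249.40 per year
Total per year = $4,074.72
Per month = $4,074.72 ÷ 12 = $339.56

$339.56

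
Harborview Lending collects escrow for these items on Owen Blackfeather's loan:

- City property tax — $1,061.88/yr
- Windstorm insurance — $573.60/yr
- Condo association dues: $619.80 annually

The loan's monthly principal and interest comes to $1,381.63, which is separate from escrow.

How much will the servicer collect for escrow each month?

$187.94

City property tax: $1,061.88
Windstorm insurance: $573.60
Condo association dues: $619.80
Total annual escrow = $1,061.88 + $573.60 + $619.80 = $2,255.28
Per month = $2,255.28 / 12 = $187.94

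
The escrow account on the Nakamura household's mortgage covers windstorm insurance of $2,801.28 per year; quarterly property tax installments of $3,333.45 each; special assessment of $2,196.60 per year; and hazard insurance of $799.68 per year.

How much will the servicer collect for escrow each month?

$1,594.28

Windstorm insurance: $2,801.28/yr
Property tax: $3,333.45 × 4 = $13,333.80/yr
Special assessment: $2,196.60/yr
Hazard insurance: $799.68/yr
Annual escrow total = $19,131.36
Monthly escrow = $19,131.36 ÷ 12 = $1,594.28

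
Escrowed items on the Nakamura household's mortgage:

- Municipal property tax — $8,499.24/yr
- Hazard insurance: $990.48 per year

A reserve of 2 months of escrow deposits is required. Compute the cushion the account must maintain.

$1,581.62

Municipal property tax = $8,499.24/yr
Hazard insurance = $990.48/yr
Total per year = $8,499.24 + $990.48 = $9,489.72
Per month = $9,489.72 ÷ 12 = $790.81
Reserve = 2 × $790.81 = $1,581.62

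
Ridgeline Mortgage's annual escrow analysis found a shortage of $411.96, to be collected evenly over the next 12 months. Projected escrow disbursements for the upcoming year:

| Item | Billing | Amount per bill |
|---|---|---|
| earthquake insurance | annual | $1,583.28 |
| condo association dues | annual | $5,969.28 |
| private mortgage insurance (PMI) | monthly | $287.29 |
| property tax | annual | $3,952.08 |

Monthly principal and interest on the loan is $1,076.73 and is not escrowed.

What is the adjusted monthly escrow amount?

$1,280.34

Earthquake insurance — $1,583.28 annually
Condo association dues — $5,969.28 annually
Private mortgage insurance (PMI) — $287.29 × 12 = $3,447.48 annually
Property tax — $3,952.08 annually
Annual escrow total = $14,952.12
Base monthly escrow = $14,952.12 / 12 = $1,246.01
Shortage spread = $411.96 / 12 = $34.33/mo
Adjusted monthly = $1,246.01 + $34.33 = $1,280.34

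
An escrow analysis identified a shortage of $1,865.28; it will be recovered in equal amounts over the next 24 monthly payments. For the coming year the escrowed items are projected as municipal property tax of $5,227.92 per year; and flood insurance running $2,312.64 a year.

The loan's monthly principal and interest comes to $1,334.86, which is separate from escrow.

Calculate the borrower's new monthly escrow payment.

Municipal property tax: $5,227.92/yr
Flood insurance: $2,312.64/yr
Total per year = $5,227.92 + $2,312.64 = $7,540.56
Per month = $7,540.56 / 12 = $628.38
Shortage per month = $1,865.28 / 24 = $77.72
Adjusted monthly = $628.38 + $77.72 = $706.10

$706.10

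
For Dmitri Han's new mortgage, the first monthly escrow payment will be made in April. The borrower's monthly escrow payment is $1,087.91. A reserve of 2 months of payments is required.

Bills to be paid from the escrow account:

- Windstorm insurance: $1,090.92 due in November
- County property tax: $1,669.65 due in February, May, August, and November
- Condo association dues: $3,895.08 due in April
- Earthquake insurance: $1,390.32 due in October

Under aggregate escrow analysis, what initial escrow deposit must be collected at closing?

Cushion = 2 × $1,087.91 = $2,175.82
Trial balance (start $0, +$1,087.91 each month, − disbursements):
  Apr: +$1,087.91 − $3,895.08 → -$2,807.17
  May: +$1,087.91 − $1,669.65 → -$3,388.91
  Jun: +$1,087.91 → -$2,301.00
  Jul: +$1,087.91 → -$1,213.09
  Aug: +$1,087.91 − $1,669.65 → -$1,794.83
  Sep: +$1,087.91 → -$706.92
  Oct: +$1,087.91 − $1,390.32 → -$1,009.33
  Nov: +$1,087.91 − $2,760.57 → -$2,681.99
  Dec: +$1,087.91 → -$1,594.08
  Jan: +$1,087.91 → -$506.17
  Feb: +$1,087.91 − $1,669.65 → -$1,087.91
  Mar: +$1,087.91 → $0.00
Lowest trial balance = -$3,388.91 (May)
Initial deposit = cushion − low point = $2,175.82 − (-$3,388.91) = $5,564.73

$5,564.73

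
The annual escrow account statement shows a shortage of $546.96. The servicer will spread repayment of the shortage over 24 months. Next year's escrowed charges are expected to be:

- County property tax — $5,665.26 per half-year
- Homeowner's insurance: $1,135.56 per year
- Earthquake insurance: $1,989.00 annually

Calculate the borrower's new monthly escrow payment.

$1,227.38

County property tax — $5,665.26 × 2 = $11,330.52/yr
Homeowner's insurance — $1,135.56/yr
Earthquake insurance — $1,989.00/yr
Total per year = $11,330.52 + $1,135.56 + $1,989.00 = $14,455.08
Base monthly escrow = $14,455.08 ÷ 12 = $1,204.59
Shortage per month = $546.96 ÷ 24 = $22.79
Adjusted monthly = $1,204.59 + $22.79 = $1,227.38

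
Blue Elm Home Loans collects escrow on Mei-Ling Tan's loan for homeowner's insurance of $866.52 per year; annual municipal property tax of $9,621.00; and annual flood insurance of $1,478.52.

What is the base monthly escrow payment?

Homeowner's insurance = $866.52
Municipal property tax = $9,621.00
Flood insurance = $1,478.52
Total per year = $866.52 + $9,621.00 + $1,478.52 = $11,966.04
Monthly escrow = $11,966.04 / 12 = $997.17

$997.17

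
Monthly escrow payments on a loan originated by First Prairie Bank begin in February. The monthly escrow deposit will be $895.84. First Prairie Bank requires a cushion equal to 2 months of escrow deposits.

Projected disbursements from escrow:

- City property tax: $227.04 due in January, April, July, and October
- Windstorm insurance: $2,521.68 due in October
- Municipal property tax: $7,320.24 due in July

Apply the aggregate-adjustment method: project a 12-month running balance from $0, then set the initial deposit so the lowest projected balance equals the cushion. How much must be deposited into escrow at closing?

Cushion = 2 × $895.84 = $1,791.68
Trial balance (start $0, +$895.84 each month, − disbursements):
  Feb: +$895.84 → $895.84
  Mar: +$895.84 → $1,791.68
  Apr: +$895.84 − $227.04 → $2,460.48
  May: +$895.84 → $3,356.32
  Jun: +$895.84 → $4,252.16
  Jul: +$895.84 − $7,547.28 → -$2,399.28
  Aug: +$895.84 → -$1,503.44
  Sep: +$895.84 → -$607.60
  Oct: +$895.84 − $2,748.72 → -$2,460.48
  Nov: +$895.84 → -$1,564.64
  Dec: +$895.84 → -$668.80
  Jan: +$895.84 − $227.04 → $0.00
Lowest trial balance = -$2,460.48 (Oct)
Initial deposit = cushion − low point = $1,791.68 − (-$2,460.48) = $4,252.16

$4,252.16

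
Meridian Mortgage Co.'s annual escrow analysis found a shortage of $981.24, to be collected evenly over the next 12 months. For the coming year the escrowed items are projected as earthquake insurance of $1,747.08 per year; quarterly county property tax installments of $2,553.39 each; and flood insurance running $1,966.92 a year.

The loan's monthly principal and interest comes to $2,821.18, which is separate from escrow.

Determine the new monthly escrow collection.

Earthquake insurance = $1,747.08 per year
County property tax = $2,553.39 × 4 = $10,213.56 per year
Flood insurance = $1,966.92 per year
Total annual escrow = $1,747.08 + $10,213.56 + $1,966.92 = $13,927.56
Per month = $13,927.56 / 12 = $1,160.63
Shortage spread = $981.24 ÷ 12 = $81.77/mo
New monthly escrow = $1,160.63 + $81.77 = $1,242.40

$1,242.40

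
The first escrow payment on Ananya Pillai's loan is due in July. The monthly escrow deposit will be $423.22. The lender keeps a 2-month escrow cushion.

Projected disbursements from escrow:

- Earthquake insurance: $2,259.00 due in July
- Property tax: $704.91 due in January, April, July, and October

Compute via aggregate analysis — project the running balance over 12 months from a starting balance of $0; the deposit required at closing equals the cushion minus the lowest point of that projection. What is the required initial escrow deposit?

$3,387.13

Cushion = 2 × $423.22 = $846.44
Trial balance (start $0, +$423.22 each month, − disbursements):
  Jul: +$423.22 − $2,963.91 → -$2,540.69
  Aug: +$423.22 → -$2,117.47
  Sep: +$423.22 → -$1,694.25
  Oct: +$423.22 − $704.91 → -$1,975.94
  Nov: +$423.22 → -$1,552.72
  Dec: +$423.22 → -$1,129.50
  Jan: +$423.22 − $704.91 → -$1,411.19
  Feb: +$423.22 → -$987.97
  Mar: +$423.22 → -$564.75
  Apr: +$423.22 − $704.91 → -$846.44
  May: +$423.22 → -$423.22
  Jun: +$423.22 → $0.00
Lowest trial balance = -$2,540.69 (Jul)
Initial deposit = cushion − low point = $846.44 − (-$2,540.69) = $3,387.13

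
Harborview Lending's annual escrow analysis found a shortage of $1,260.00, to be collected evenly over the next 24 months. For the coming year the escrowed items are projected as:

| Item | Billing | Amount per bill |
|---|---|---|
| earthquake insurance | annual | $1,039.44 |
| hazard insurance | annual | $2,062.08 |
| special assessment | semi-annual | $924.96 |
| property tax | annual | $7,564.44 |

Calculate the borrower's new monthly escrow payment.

Earthquake insurance: $1,039.44 per year
Hazard insurance: $2,062.08 per year
Special assessment: $924.96 × 2 = $1,849.92 per year
Property tax: $7,564.44 per year
Annual escrow total = $1,039.44 + $2,062.08 + $1,849.92 + $7,564.44 = $12,515.88
Base monthly escrow = $12,515.88 / 12 = $1,042.99
Shortage per month = $1,260.00 / 24 = $52.50
New monthly escrow = $1,042.99 + $52.50 = $1,095.49

$1,095.49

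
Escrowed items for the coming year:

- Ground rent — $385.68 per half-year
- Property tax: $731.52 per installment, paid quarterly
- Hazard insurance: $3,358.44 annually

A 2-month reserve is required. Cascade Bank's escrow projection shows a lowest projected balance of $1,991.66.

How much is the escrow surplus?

$815.68

Ground rent: $385.68 × 2 = $771.36
Property tax: $731.52 × 4 = $2,926.08
Hazard insurance: $3,358.44
Total per year = $771.36 + $2,926.08 + $3,358.44 = $7,055.88
Base monthly escrow = $7,055.88 ÷ 12 = $587.99
Required cushion = 2 × $587.99 = $1,175.98
Excess over cushion: $1,991.66 − $1,175.98 = $815.68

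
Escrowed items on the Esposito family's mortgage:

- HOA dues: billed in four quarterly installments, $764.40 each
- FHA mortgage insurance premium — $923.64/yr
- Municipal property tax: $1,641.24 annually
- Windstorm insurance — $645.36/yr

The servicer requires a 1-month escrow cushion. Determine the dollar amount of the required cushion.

$522.32

HOA dues: $764.40 × 4 = $3,057.60
FHA mortgage insurance premium: $923.64
Municipal property tax: $1,641.24
Windstorm insurance: $645.36
Annual escrow total = $3,057.60 + $923.64 + $1,641.24 + $645.36 = $6,267.84
Base monthly escrow = $6,267.84 / 12 = $522.32
Reserve = 1 × $522.32 = $522.32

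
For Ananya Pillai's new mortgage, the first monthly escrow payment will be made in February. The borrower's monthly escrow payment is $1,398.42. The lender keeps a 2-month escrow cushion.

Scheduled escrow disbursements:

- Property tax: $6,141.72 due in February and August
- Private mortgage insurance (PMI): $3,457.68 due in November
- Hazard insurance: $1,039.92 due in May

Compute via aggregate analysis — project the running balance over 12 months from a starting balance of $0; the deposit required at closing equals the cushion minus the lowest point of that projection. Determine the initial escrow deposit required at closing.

$7,540.14

Cushion = 2 × $1,398.42 = $2,796.84
Trial balance (start $0, +$1,398.42 each month, − disbursements):
  Feb: +$1,398.42 − $6,141.72 → -$4,743.30
  Mar: +$1,398.42 → -$3,344.88
  Apr: +$1,398.42 → -$1,946.46
  May: +$1,398.42 − $1,039.92 → -$1,587.96
  Jun: +$1,398.42 → -$189.54
  Jul: +$1,398.42 → $1,208.88
  Aug: +$1,398.42 − $6,141.72 → -$3,534.42
  Sep: +$1,398.42 → -$2,136.00
  Oct: +$1,398.42 → -$737.58
  Nov: +$1,398.42 − $3,457.68 → -$2,796.84
  Dec: +$1,398.42 → -$1,398.42
  Jan: +$1,398.42 → $0.00
Lowest trial balance = -$4,743.30 (Feb)
Initial deposit = cushion − low point = $2,796.84 − (-$4,743.30) = $7,540.14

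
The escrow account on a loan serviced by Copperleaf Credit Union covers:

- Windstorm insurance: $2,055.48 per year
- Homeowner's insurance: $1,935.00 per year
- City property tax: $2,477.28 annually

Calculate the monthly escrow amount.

Windstorm insurance = $2,055.48 per year
Homeowner's insurance = $1,935.00 per year
City property tax = $2,477.28 per year
Total annual escrow = $2,055.48 + $1,935.00 + $2,477.28 = $6,467.76
Base monthly escrow = $6,467.76 ÷ 12 = $538.98

$538.98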